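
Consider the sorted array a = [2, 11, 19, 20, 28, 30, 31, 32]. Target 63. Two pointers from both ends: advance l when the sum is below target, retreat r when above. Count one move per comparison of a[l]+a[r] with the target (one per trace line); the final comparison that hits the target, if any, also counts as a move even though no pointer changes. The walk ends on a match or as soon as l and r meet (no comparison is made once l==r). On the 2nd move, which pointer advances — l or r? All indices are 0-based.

l

l=0 r=7: 2+32=34 <63, l++
l=1 r=7: 11+32=43 <63, l++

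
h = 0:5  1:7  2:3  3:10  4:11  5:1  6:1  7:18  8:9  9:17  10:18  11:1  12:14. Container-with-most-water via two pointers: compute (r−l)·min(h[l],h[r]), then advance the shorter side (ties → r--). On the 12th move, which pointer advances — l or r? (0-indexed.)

l=0 r=12: min(5,14)*12=60 best=60 *, l++
l=1 r=12: min(7,14)*11=77 best=77 *, l++
l=2 r=12: min(3,14)*10=30 best=77, l++
l=3 r=12: min(10,14)*9=90 best=90 *, l++
l=4 r=12: min(11,14)*8=88 best=90, l++
l=5 r=12: min(1,14)*7=7 best=90, l++
l=6 r=12: min(1,14)*6=6 best=90, l++
l=7 r=12: min(18,14)*5=70 best=90, r--
l=7 r=11: min(18,1)*4=4 best=90, r--
l=7 r=10: min(18,18)*3=54 best=90, r--
l=7 r=9: min(18,17)*2=34 best=90, r--
l=7 r=8: min(18,9)*1=9 best=90, r--

r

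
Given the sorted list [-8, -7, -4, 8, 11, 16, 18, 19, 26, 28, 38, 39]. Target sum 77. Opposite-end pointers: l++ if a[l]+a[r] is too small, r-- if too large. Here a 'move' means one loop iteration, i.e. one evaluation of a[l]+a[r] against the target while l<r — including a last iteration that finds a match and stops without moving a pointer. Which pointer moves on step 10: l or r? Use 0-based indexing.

l

[0,11] -8+39=31 <77 → l++
[1,11] -7+39=32 <77 → l++
[2,11] -4+39=35 <77 → l++
[3,11] 8+39=47 <77 → l++
[4,11] 11+39=50 <77 → l++
[5,11] 16+39=55 <77 → l++
[6,11] 18+39=57 <77 → l++
[7,11] 19+39=58 <77 → l++
[8,11] 26+39=65 <77 → l++
[9,11] 28+39=67 <77 → l++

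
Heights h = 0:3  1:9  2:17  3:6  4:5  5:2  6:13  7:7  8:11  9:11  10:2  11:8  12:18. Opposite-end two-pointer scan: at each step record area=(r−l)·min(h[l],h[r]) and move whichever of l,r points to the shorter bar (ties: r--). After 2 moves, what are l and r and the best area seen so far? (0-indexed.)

l=2, r=12, best area=99

l=0 r=12: min(3,18)*12=36 best=36 *, l++
l=1 r=12: min(9,18)*11=99 best=99 *, l++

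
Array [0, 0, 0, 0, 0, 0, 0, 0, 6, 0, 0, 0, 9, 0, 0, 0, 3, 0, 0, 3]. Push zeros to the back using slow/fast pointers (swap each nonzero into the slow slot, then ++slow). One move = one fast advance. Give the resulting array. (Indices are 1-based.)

slow=1 fast=1: a[fast]=0, fast++
slow=1 fast=2: a[fast]=0, fast++
slow=1 fast=3: a[fast]=0, fast++
slow=1 fast=4: a[fast]=0, fast++
slow=1 fast=5: a[fast]=0, fast++
slow=1 fast=6: a[fast]=0, fast++
slow=1 fast=7: a[fast]=0, fast++
slow=1 fast=8: a[fast]=0, fast++
slow=1 fast=9: a[fast]=6≠0 swap→a[1]=6, slow++,fast++
slow=2 fast=10: a[fast]=0, fast++
slow=2 fast=11: a[fast]=0, fast++
slow=2 fast=12: a[fast]=0, fast++
slow=2 fast=13: a[fast]=9≠0 swap→a[2]=9, slow++,fast++
slow=3 fast=14: a[fast]=0, fast++
slow=3 fast=15: a[fast]=0, fast++
slow=3 fast=16: a[fast]=0, fast++
slow=3 fast=17: a[fast]=3≠0 swap→a[3]=3, slow++,fast++
slow=4 fast=18: a[fast]=0, fast++
slow=4 fast=19: a[fast]=0, fast++
slow=4 fast=20: a[fast]=3≠0 swap→a[4]=3, slow++,fast++

[6, 9, 3, 3, 0, 0, 0, 0, 0, 0, 0, 0, 0, 0, 0, 0, 0, 0, 0, 0]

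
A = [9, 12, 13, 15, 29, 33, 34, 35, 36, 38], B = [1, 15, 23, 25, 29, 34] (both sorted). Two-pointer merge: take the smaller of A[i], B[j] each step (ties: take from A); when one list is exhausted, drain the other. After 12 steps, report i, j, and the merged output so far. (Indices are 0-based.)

i=0 j=0: A[i]=9>B[j]=1 take 1, j++
i=0 j=1: A[i]=9<=B[j]=15 take 9, i++
i=1 j=1: A[i]=12<=B[j]=15 take 12, i++
i=2 j=1: A[i]=13<=B[j]=15 take 13, i++
i=3 j=1: A[i]=15<=B[j]=15 take 15, i++
i=4 j=1: A[i]=29>B[j]=15 take 15, j++
i=4 j=2: A[i]=29>B[j]=23 take 23, j++
i=4 j=3: A[i]=29>B[j]=25 take 25, j++
i=4 j=4: A[i]=29<=B[j]=29 take 29, i++
i=5 j=4: A[i]=33>B[j]=29 take 29, j++
i=5 j=5: A[i]=33<=B[j]=34 take 33, i++
i=6 j=5: A[i]=34<=B[j]=34 take 34, i++

i=7, j=5, merged so far=[1, 9, 12, 13, 15, 15, 23, 25, 29, 29, 33, 34]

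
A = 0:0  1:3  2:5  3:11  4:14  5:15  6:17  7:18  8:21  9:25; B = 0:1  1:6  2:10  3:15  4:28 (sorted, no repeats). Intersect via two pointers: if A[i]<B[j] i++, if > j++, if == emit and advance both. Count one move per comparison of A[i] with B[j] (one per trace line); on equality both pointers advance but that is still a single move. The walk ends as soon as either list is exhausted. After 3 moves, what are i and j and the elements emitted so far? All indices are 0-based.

[i=0,j=0] 0<1 → i++
[i=1,j=0] 3>1 → j++
[i=1,j=1] 3<6 → i++

i=2, j=1, emitted=[]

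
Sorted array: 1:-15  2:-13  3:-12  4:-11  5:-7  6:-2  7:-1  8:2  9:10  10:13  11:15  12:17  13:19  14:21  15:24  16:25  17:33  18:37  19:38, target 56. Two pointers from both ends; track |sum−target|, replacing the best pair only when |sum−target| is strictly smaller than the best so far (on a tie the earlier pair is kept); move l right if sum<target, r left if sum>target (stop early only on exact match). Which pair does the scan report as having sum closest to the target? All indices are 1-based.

[1,19] -15+38=23 d=33 * → l++
[2,19] -13+38=25 d=31 * → l++
[3,19] -12+38=26 d=30 * → l++
[4,19] -11+38=27 d=29 * → l++
[5,19] -7+38=31 d=25 * → l++
[6,19] -2+38=36 d=20 * → l++
[7,19] -1+38=37 d=19 * → l++
[8,19] 2+38=40 d=16 * → l++
[9,19] 10+38=48 d=8 * → l++
[10,19] 13+38=51 d=5 * → l++
[11,19] 15+38=53 d=3 * → l++
[12,19] 17+38=55 d=1 * → l++
[13,19] 19+38=57 d=1 → r--
[13,18] 19+37=56 d=0 * → stop

pair (19, 37) with sum 56 (|Δ|=0)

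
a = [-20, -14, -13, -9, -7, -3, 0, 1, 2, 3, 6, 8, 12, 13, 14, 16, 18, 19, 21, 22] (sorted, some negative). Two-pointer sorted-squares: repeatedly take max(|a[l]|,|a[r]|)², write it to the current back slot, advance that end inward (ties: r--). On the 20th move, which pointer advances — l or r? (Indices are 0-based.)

r

l=0 r=19: |-20|<=|22| out[19]=484, r--
l=0 r=18: |-20|<=|21| out[18]=441, r--
l=0 r=17: |-20|>|19| out[17]=400, l++
l=1 r=17: |-14|<=|19| out[16]=361, r--
l=1 r=16: |-14|<=|18| out[15]=324, r--
l=1 r=15: |-14|<=|16| out[14]=256, r--
l=1 r=14: |-14|<=|14| out[13]=196, r--
l=1 r=13: |-14|>|13| out[12]=196, l++
l=2 r=13: |-13|<=|13| out[11]=169, r--
l=2 r=12: |-13|>|12| out[10]=169, l++
l=3 r=12: |-9|<=|12| out[9]=144, r--
l=3 r=11: |-9|>|8| out[8]=81, l++
l=4 r=11: |-7|<=|8| out[7]=64, r--
l=4 r=10: |-7|>|6| out[6]=49, l++
l=5 r=10: |-3|<=|6| out[5]=36, r--
l=5 r=9: |-3|<=|3| out[4]=9, r--
l=5 r=8: |-3|>|2| out[3]=9, l++
l=6 r=8: |0|<=|2| out[2]=4, r--
l=6 r=7: |0|<=|1| out[1]=1, r--
l=6 r=6: |0|<=|0| out[0]=0, r--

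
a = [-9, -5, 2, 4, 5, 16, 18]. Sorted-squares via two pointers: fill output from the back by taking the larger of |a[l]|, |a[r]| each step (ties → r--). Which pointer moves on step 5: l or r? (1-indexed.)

l

[1,7] |-9|<=|18| out[7]=324 → r--
[1,6] |-9|<=|16| out[6]=256 → r--
[1,5] |-9|>|5| out[5]=81 → l++
[2,5] |-5|<=|5| out[4]=25 → r--
[2,4] |-5|>|4| out[3]=25 → l++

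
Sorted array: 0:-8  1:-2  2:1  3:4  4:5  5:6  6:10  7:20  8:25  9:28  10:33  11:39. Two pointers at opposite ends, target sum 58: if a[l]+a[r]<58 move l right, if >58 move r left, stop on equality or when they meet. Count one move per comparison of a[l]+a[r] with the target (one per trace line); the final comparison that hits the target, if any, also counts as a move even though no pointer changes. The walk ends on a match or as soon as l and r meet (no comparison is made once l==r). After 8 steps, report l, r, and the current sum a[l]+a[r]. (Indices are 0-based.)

l=0 r=11: -8+39=31 <58, l++
l=1 r=11: -2+39=37 <58, l++
l=2 r=11: 1+39=40 <58, l++
l=3 r=11: 4+39=43 <58, l++
l=4 r=11: 5+39=44 <58, l++
l=5 r=11: 6+39=45 <58, l++
l=6 r=11: 10+39=49 <58, l++
l=7 r=11: 20+39=59 >58, r--

l=7, r=10, sum=53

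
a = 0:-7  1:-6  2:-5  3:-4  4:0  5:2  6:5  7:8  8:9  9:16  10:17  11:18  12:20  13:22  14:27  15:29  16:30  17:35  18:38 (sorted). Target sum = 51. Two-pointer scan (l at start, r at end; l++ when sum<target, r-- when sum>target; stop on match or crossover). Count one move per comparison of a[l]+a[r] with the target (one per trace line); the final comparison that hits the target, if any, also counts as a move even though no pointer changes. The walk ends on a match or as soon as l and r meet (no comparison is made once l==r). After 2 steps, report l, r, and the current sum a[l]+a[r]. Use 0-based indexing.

l=2, r=18, sum=33

[0,18] -7+38=31 <51 → l++
[1,18] -6+38=32 <51 → l++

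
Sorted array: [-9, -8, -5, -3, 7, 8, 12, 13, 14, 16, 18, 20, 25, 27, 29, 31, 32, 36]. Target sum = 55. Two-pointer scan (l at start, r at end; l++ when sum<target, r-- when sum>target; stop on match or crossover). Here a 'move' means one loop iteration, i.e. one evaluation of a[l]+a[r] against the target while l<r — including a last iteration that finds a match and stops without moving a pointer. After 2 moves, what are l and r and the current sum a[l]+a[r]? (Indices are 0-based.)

[0,17] -9+36=27 <55 → l++
[1,17] -8+36=28 <55 → l++

l=2, r=17, sum=31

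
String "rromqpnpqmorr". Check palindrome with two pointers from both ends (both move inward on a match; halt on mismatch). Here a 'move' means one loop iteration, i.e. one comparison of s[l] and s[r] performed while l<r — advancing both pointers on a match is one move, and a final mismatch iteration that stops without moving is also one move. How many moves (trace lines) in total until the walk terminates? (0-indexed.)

6 moves

[0,12] 'r'=='r' → l++,r--
[1,11] 'r'=='r' → l++,r--
[2,10] 'o'=='o' → l++,r--
[3,9] 'm'=='m' → l++,r--
[4,8] 'q'=='q' → l++,r--
[5,7] 'p'=='p' → l++,r--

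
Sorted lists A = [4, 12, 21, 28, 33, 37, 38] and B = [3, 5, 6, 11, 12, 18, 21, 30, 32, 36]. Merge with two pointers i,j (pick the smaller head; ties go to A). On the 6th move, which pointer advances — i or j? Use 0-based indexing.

[i=0,j=0] A[i]=4>B[j]=3 take 3 → j++
[i=0,j=1] A[i]=4<=B[j]=5 take 4 → i++
[i=1,j=1] A[i]=12>B[j]=5 take 5 → j++
[i=1,j=2] A[i]=12>B[j]=6 take 6 → j++
[i=1,j=3] A[i]=12>B[j]=11 take 11 → j++
[i=1,j=4] A[i]=12<=B[j]=12 take 12 → i++

i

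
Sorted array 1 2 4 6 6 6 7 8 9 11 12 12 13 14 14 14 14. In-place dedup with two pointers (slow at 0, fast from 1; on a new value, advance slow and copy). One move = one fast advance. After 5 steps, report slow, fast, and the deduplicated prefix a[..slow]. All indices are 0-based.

(s=0,f=1) a[fast]=2≠a[slow]=1 write a[1]=2 → slow++,fast++
(s=1,f=2) a[fast]=4≠a[slow]=2 write a[2]=4 → slow++,fast++
(s=2,f=3) a[fast]=6≠a[slow]=4 write a[3]=6 → slow++,fast++
(s=3,f=4) a[fast]=6=a[slow] dup → fast++
(s=3,f=5) a[fast]=6=a[slow] dup → fast++

slow=3, fast=6, prefix=[1, 2, 4, 6]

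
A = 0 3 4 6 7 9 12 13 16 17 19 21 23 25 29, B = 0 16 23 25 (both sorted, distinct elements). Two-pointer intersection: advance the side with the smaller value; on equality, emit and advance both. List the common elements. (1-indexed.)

i=1 j=1: 0==0 emit, i++,j++
i=2 j=2: 3<16, i++
i=3 j=2: 4<16, i++
i=4 j=2: 6<16, i++
i=5 j=2: 7<16, i++
i=6 j=2: 9<16, i++
i=7 j=2: 12<16, i++
i=8 j=2: 13<16, i++
i=9 j=2: 16==16 emit, i++,j++
i=10 j=3: 17<23, i++
i=11 j=3: 19<23, i++
i=12 j=3: 21<23, i++
i=13 j=3: 23==23 emit, i++,j++
i=14 j=4: 25==25 emit, i++,j++

intersection = [0, 16, 23, 25]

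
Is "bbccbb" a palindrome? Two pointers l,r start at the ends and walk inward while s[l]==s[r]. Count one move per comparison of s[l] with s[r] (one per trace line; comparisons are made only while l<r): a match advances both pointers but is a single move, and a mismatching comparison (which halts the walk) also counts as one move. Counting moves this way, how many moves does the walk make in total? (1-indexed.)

3 moves

[1,6] 'b'=='b' → l++,r--
[2,5] 'b'=='b' → l++,r--
[3,4] 'c'=='c' → l++,r--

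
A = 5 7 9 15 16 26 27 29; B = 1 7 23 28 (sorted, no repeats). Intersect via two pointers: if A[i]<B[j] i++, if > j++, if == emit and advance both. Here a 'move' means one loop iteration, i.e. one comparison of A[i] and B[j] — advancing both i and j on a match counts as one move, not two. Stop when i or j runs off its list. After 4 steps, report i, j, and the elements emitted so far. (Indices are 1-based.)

i=4, j=3, emitted=[7]

[i=1,j=1] 5>1 → j++
[i=1,j=2] 5<7 → i++
[i=2,j=2] 7==7 emit → i++,j++
[i=3,j=3] 9<23 → i++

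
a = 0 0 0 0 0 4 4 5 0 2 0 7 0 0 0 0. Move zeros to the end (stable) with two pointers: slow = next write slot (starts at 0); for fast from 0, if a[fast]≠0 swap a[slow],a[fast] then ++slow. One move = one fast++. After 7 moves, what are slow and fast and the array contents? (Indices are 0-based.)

slow=2, fast=7, a=[4, 4, 0, 0, 0, 0, 0, 5, 0, 2, 0, 7, 0, 0, 0, 0]

(s=0,f=0) a[fast]=0 → fast++
(s=0,f=1) a[fast]=0 → fast++
(s=0,f=2) a[fast]=0 → fast++
(s=0,f=3) a[fast]=0 → fast++
(s=0,f=4) a[fast]=0 → fast++
(s=0,f=5) a[fast]=4≠0 swap→a[0]=4 → slow++,fast++
(s=1,f=6) a[fast]=4≠0 swap→a[1]=4 → slow++,fast++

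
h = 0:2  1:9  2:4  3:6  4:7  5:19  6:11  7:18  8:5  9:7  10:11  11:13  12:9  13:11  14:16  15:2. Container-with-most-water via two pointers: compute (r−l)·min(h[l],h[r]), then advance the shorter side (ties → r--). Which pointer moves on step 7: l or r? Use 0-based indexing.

r

l=0 r=15: min(2,2)*15=30 best=30 *, r--
l=0 r=14: min(2,16)*14=28 best=30, l++
l=1 r=14: min(9,16)*13=117 best=117 *, l++
l=2 r=14: min(4,16)*12=48 best=117, l++
l=3 r=14: min(6,16)*11=66 best=117, l++
l=4 r=14: min(7,16)*10=70 best=117, l++
l=5 r=14: min(19,16)*9=144 best=144 *, r--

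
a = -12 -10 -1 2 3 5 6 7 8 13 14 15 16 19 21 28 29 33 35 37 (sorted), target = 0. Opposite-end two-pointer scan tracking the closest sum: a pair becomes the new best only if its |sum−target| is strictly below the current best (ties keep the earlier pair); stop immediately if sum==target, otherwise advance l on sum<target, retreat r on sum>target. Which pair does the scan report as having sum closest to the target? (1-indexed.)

pair (-12, 13) with sum 1 (|Δ|=1)

[1,20] -12+37=25 d=25 * → r--
[1,19] -12+35=23 d=23 * → r--
[1,18] -12+33=21 d=21 * → r--
[1,17] -12+29=17 d=17 * → r--
[1,16] -12+28=16 d=16 * → r--
[1,15] -12+21=9 d=9 * → r--
[1,14] -12+19=7 d=7 * → r--
[1,13] -12+16=4 d=4 * → r--
[1,12] -12+15=3 d=3 * → r--
[1,11] -12+14=2 d=2 * → r--
[1,10] -12+13=1 d=1 * → r--
[1,9] -12+8=-4 d=4 → l++
[2,9] -10+8=-2 d=2 → l++
[3,9] -1+8=7 d=7 → r--
[3,8] -1+7=6 d=6 → r--
[3,7] -1+6=5 d=5 → r--
[3,6] -1+5=4 d=4 → r--
[3,5] -1+3=2 d=2 → r--
[3,4] -1+2=1 d=1 → r--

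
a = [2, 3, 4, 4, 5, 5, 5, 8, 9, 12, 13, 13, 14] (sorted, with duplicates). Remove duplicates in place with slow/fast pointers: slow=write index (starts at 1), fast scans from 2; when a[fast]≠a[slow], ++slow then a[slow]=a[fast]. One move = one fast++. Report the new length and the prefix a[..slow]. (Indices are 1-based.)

length 9; prefix = [2, 3, 4, 5, 8, 9, 12, 13, 14]

slow=1 fast=2: a[fast]=3≠a[slow]=2 write a[2]=3, slow++,fast++
slow=2 fast=3: a[fast]=4≠a[slow]=3 write a[3]=4, slow++,fast++
slow=3 fast=4: a[fast]=4=a[slow] dup, fast++
slow=3 fast=5: a[fast]=5≠a[slow]=4 write a[4]=5, slow++,fast++
slow=4 fast=6: a[fast]=5=a[slow] dup, fast++
slow=4 fast=7: a[fast]=5=a[slow] dup, fast++
slow=4 fast=8: a[fast]=8≠a[slow]=5 write a[5]=8, slow++,fast++
slow=5 fast=9: a[fast]=9≠a[slow]=8 write a[6]=9, slow++,fast++
slow=6 fast=10: a[fast]=12≠a[slow]=9 write a[7]=12, slow++,fast++
slow=7 fast=11: a[fast]=13≠a[slow]=12 write a[8]=13, slow++,fast++
slow=8 fast=12: a[fast]=13=a[slow] dup, fast++
slow=8 fast=13: a[fast]=14≠a[slow]=13 write a[9]=14, slow++,fast++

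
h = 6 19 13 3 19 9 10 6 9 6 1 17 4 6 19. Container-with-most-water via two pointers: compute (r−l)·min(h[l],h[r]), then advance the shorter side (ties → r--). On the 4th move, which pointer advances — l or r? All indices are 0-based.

r

[0,14] min(6,19)*14=84 best=84 * → l++
[1,14] min(19,19)*13=247 best=247 * → r--
[1,13] min(19,6)*12=72 best=247 → r--
[1,12] min(19,4)*11=44 best=247 → r--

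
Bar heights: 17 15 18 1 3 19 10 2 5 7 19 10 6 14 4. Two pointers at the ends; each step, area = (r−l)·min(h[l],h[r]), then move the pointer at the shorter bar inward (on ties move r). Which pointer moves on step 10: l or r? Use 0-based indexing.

r

[0,14] min(17,4)*14=56 best=56 * → r--
[0,13] min(17,14)*13=182 best=182 * → r--
[0,12] min(17,6)*12=72 best=182 → r--
[0,11] min(17,10)*11=110 best=182 → r--
[0,10] min(17,19)*10=170 best=182 → l++
[1,10] min(15,19)*9=135 best=182 → l++
[2,10] min(18,19)*8=144 best=182 → l++
[3,10] min(1,19)*7=7 best=182 → l++
[4,10] min(3,19)*6=18 best=182 → l++
[5,10] min(19,19)*5=95 best=182 → r--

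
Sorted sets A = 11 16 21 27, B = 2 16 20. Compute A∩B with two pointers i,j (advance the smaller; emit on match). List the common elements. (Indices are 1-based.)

[i=1,j=1] 11>2 → j++
[i=1,j=2] 11<16 → i++
[i=2,j=2] 16==16 emit → i++,j++
[i=3,j=3] 21>20 → j++

intersection = [16]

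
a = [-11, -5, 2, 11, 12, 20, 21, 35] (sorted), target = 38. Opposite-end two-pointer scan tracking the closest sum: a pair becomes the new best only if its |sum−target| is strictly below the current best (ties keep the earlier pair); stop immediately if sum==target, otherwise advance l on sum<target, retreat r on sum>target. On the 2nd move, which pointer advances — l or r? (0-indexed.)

l

[0,7] -11+35=24 d=14 * → l++
[1,7] -5+35=30 d=8 * → l++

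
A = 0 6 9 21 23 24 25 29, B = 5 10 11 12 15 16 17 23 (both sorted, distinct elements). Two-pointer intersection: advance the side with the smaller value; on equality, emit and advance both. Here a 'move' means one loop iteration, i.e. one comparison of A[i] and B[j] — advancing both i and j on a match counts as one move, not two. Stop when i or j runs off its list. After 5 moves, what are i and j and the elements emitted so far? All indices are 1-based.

i=4, j=3, emitted=[]

i=1 j=1: 0<5, i++
i=2 j=1: 6>5, j++
i=2 j=2: 6<10, i++
i=3 j=2: 9<10, i++
i=4 j=2: 21>10, j++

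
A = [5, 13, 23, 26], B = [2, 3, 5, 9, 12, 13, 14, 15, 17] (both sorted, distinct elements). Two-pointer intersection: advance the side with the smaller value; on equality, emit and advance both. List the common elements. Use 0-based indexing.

intersection = [5, 13]

i=0 j=0: 5>2, j++
i=0 j=1: 5>3, j++
i=0 j=2: 5==5 emit, i++,j++
i=1 j=3: 13>9, j++
i=1 j=4: 13>12, j++
i=1 j=5: 13==13 emit, i++,j++
i=2 j=6: 23>14, j++
i=2 j=7: 23>15, j++
i=2 j=8: 23>17, j++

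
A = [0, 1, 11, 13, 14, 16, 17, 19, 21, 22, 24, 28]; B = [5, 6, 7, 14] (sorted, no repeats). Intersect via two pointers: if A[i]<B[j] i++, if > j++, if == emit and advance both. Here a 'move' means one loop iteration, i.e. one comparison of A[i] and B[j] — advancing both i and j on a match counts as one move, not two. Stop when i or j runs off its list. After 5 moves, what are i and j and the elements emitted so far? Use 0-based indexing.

i=0 j=0: 0<5, i++
i=1 j=0: 1<5, i++
i=2 j=0: 11>5, j++
i=2 j=1: 11>6, j++
i=2 j=2: 11>7, j++

i=2, j=3, emitted=[]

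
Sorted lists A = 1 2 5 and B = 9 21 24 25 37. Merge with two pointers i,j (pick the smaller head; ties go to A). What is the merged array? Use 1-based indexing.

[i=1,j=1] A[i]=1<=B[j]=9 take 1 → i++
[i=2,j=1] A[i]=2<=B[j]=9 take 2 → i++
[i=3,j=1] A[i]=5<=B[j]=9 take 5 → i++
[i=4,j=1] A done, take B[j]=9 → j++
[i=4,j=2] A done, take B[j]=21 → j++
[i=4,j=3] A done, take B[j]=24 → j++
[i=4,j=4] A done, take B[j]=25 → j++
[i=4,j=5] A done, take B[j]=37 → j++

[1, 2, 5, 9, 21, 24, 25, 37]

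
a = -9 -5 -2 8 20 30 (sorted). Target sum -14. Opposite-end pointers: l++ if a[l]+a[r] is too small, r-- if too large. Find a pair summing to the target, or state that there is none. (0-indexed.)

[0,5] -9+30=21 >-14 → r--
[0,4] -9+20=11 >-14 → r--
[0,3] -9+8=-1 >-14 → r--
[0,2] -9+-2=-11 >-14 → r--
[0,1] -9+-5=-14 → found

(-9, -5)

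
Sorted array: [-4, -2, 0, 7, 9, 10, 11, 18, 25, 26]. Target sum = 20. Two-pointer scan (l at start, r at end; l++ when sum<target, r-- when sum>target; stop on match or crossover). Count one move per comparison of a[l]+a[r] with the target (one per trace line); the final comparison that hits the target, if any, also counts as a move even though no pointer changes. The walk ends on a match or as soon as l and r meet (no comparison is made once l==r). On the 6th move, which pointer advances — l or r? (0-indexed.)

[0,9] -4+26=22 >20 → r--
[0,8] -4+25=21 >20 → r--
[0,7] -4+18=14 <20 → l++
[1,7] -2+18=16 <20 → l++
[2,7] 0+18=18 <20 → l++
[3,7] 7+18=25 >20 → r--

r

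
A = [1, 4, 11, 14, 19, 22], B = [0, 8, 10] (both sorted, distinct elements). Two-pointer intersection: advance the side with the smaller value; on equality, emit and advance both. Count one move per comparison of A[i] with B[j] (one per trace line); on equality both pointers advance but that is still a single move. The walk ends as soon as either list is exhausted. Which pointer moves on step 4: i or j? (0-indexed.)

j

[i=0,j=0] 1>0 → j++
[i=0,j=1] 1<8 → i++
[i=1,j=1] 4<8 → i++
[i=2,j=1] 11>8 → j++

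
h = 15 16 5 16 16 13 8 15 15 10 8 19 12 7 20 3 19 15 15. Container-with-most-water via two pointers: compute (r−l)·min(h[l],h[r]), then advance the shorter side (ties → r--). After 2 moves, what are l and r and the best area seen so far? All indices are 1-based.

[1,19] min(15,15)*18=270 best=270 * → r--
[1,18] min(15,15)*17=255 best=270 → r--

l=1, r=17, best area=270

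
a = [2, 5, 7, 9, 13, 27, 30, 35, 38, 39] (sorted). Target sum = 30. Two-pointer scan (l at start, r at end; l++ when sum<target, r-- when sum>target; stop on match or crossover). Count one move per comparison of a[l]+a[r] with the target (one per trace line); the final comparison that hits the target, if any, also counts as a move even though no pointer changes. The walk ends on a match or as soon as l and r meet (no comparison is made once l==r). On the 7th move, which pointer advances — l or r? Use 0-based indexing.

l

l=0 r=9: 2+39=41 >30, r--
l=0 r=8: 2+38=40 >30, r--
l=0 r=7: 2+35=37 >30, r--
l=0 r=6: 2+30=32 >30, r--
l=0 r=5: 2+27=29 <30, l++
l=1 r=5: 5+27=32 >30, r--
l=1 r=4: 5+13=18 <30, l++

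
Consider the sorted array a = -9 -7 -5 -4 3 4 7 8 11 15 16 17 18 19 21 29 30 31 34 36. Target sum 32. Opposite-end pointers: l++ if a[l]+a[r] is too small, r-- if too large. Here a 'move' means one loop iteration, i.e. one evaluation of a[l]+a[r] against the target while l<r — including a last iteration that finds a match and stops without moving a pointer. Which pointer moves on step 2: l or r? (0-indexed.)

l

l=0 r=19: -9+36=27 <32, l++
l=1 r=19: -7+36=29 <32, l++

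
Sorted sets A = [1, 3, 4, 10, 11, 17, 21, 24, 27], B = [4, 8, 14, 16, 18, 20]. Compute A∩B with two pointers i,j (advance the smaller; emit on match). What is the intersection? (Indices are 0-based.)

intersection = [4]

[i=0,j=0] 1<4 → i++
[i=1,j=0] 3<4 → i++
[i=2,j=0] 4==4 emit → i++,j++
[i=3,j=1] 10>8 → j++
[i=3,j=2] 10<14 → i++
[i=4,j=2] 11<14 → i++
[i=5,j=2] 17>14 → j++
[i=5,j=3] 17>16 → j++
[i=5,j=4] 17<18 → i++
[i=6,j=4] 21>18 → j++
[i=6,j=5] 21>20 → j++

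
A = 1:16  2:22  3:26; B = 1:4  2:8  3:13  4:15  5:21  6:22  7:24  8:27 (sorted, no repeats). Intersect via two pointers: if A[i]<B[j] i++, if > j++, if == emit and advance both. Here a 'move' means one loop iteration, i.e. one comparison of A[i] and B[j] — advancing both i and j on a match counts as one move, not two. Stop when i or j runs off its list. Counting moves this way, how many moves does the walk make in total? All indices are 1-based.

9 moves

i=1 j=1: 16>4, j++
i=1 j=2: 16>8, j++
i=1 j=3: 16>13, j++
i=1 j=4: 16>15, j++
i=1 j=5: 16<21, i++
i=2 j=5: 22>21, j++
i=2 j=6: 22==22 emit, i++,j++
i=3 j=7: 26>24, j++
i=3 j=8: 26<27, i++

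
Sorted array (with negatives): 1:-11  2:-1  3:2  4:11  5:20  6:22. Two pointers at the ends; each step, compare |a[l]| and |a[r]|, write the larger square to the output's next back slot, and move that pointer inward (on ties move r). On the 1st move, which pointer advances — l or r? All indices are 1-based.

l=1 r=6: |-11|<=|22| out[6]=484, r--

r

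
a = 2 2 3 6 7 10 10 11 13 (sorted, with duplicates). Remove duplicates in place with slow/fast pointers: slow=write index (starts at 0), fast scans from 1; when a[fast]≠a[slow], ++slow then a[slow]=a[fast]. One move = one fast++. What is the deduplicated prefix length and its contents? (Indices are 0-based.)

length 7; prefix = [2, 3, 6, 7, 10, 11, 13]

slow=0 fast=1: a[fast]=2=a[slow] dup, fast++
slow=0 fast=2: a[fast]=3≠a[slow]=2 write a[1]=3, slow++,fast++
slow=1 fast=3: a[fast]=6≠a[slow]=3 write a[2]=6, slow++,fast++
slow=2 fast=4: a[fast]=7≠a[slow]=6 write a[3]=7, slow++,fast++
slow=3 fast=5: a[fast]=10≠a[slow]=7 write a[4]=10, slow++,fast++
slow=4 fast=6: a[fast]=10=a[slow] dup, fast++
slow=4 fast=7: a[fast]=11≠a[slow]=10 write a[5]=11, slow++,fast++
slow=5 fast=8: a[fast]=13≠a[slow]=11 write a[6]=13, slow++,fast++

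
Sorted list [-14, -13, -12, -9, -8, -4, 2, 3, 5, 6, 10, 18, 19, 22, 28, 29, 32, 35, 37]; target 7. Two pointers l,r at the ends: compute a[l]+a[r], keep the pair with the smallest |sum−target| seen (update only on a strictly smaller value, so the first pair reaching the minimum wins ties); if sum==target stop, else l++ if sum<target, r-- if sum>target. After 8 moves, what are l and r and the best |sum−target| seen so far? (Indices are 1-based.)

[1,19] -14+37=23 d=16 * → r--
[1,18] -14+35=21 d=14 * → r--
[1,17] -14+32=18 d=11 * → r--
[1,16] -14+29=15 d=8 * → r--
[1,15] -14+28=14 d=7 * → r--
[1,14] -14+22=8 d=1 * → r--
[1,13] -14+19=5 d=2 → l++
[2,13] -13+19=6 d=1 → l++

l=3, r=13, best |Δ|=1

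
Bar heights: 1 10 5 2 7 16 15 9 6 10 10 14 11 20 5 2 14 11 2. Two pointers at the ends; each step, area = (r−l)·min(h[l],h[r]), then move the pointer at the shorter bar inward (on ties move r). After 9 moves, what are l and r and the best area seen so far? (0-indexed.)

[0,18] min(1,2)*18=18 best=18 * → l++
[1,18] min(10,2)*17=34 best=34 * → r--
[1,17] min(10,11)*16=160 best=160 * → l++
[2,17] min(5,11)*15=75 best=160 → l++
[3,17] min(2,11)*14=28 best=160 → l++
[4,17] min(7,11)*13=91 best=160 → l++
[5,17] min(16,11)*12=132 best=160 → r--
[5,16] min(16,14)*11=154 best=160 → r--
[5,15] min(16,2)*10=20 best=160 → r--

l=5, r=14, best area=160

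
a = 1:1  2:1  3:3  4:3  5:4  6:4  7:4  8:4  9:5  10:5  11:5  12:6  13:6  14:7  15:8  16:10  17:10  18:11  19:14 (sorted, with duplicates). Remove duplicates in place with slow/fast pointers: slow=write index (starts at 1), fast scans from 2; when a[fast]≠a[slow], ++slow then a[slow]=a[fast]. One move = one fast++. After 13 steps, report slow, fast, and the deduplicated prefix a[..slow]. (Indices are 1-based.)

slow=6, fast=15, prefix=[1, 3, 4, 5, 6, 7]

slow=1 fast=2: a[fast]=1=a[slow] dup, fast++
slow=1 fast=3: a[fast]=3≠a[slow]=1 write a[2]=3, slow++,fast++
slow=2 fast=4: a[fast]=3=a[slow] dup, fast++
slow=2 fast=5: a[fast]=4≠a[slow]=3 write a[3]=4, slow++,fast++
slow=3 fast=6: a[fast]=4=a[slow] dup, fast++
slow=3 fast=7: a[fast]=4=a[slow] dup, fast++
slow=3 fast=8: a[fast]=4=a[slow] dup, fast++
slow=3 fast=9: a[fast]=5≠a[slow]=4 write a[4]=5, slow++,fast++
slow=4 fast=10: a[fast]=5=a[slow] dup, fast++
slow=4 fast=11: a[fast]=5=a[slow] dup, fast++
slow=4 fast=12: a[fast]=6≠a[slow]=5 write a[5]=6, slow++,fast++
slow=5 fast=13: a[fast]=6=a[slow] dup, fast++
slow=5 fast=14: a[fast]=7≠a[slow]=6 write a[6]=7, slow++,fast++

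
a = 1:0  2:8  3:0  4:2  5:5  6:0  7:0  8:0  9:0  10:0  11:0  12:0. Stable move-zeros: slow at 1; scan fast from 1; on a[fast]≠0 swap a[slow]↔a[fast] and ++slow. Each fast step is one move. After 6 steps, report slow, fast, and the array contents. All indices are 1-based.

slow=1 fast=1: a[fast]=0, fast++
slow=1 fast=2: a[fast]=8≠0 swap→a[1]=8, slow++,fast++
slow=2 fast=3: a[fast]=0, fast++
slow=2 fast=4: a[fast]=2≠0 swap→a[2]=2, slow++,fast++
slow=3 fast=5: a[fast]=5≠0 swap→a[3]=5, slow++,fast++
slow=4 fast=6: a[fast]=0, fast++

slow=4, fast=7, a=[8, 2, 5, 0, 0, 0, 0, 0, 0, 0, 0, 0]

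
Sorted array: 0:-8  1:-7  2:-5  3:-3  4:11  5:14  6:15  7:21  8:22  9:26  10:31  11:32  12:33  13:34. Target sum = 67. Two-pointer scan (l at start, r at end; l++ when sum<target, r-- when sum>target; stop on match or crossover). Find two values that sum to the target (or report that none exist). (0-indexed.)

(33, 34)

l=0 r=13: -8+34=26 <67, l++
l=1 r=13: -7+34=27 <67, l++
l=2 r=13: -5+34=29 <67, l++
l=3 r=13: -3+34=31 <67, l++
l=4 r=13: 11+34=45 <67, l++
l=5 r=13: 14+34=48 <67, l++
l=6 r=13: 15+34=49 <67, l++
l=7 r=13: 21+34=55 <67, l++
l=8 r=13: 22+34=56 <67, l++
l=9 r=13: 26+34=60 <67, l++
l=10 r=13: 31+34=65 <67, l++
l=11 r=13: 32+34=66 <67, l++
l=12 r=13: 33+34=67, found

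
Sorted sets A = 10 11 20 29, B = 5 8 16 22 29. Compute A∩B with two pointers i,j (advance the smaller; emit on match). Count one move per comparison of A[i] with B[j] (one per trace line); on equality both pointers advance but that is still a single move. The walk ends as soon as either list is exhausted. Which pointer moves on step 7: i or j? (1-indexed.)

i=1 j=1: 10>5, j++
i=1 j=2: 10>8, j++
i=1 j=3: 10<16, i++
i=2 j=3: 11<16, i++
i=3 j=3: 20>16, j++
i=3 j=4: 20<22, i++
i=4 j=4: 29>22, j++

j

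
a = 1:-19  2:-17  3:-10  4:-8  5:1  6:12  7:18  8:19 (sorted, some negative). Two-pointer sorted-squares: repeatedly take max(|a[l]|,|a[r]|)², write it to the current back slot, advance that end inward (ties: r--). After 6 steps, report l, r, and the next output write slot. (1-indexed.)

l=4, r=5, next write slot=2

[1,8] |-19|<=|19| out[8]=361 → r--
[1,7] |-19|>|18| out[7]=361 → l++
[2,7] |-17|<=|18| out[6]=324 → r--
[2,6] |-17|>|12| out[5]=289 → l++
[3,6] |-10|<=|12| out[4]=144 → r--
[3,5] |-10|>|1| out[3]=100 → l++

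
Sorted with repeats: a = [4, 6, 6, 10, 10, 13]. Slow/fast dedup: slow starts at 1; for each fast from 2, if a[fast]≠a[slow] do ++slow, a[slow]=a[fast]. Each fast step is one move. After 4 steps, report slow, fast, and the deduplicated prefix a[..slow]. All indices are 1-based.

(s=1,f=2) a[fast]=6≠a[slow]=4 write a[2]=6 → slow++,fast++
(s=2,f=3) a[fast]=6=a[slow] dup → fast++
(s=2,f=4) a[fast]=10≠a[slow]=6 write a[3]=10 → slow++,fast++
(s=3,f=5) a[fast]=10=a[slow] dup → fast++

slow=3, fast=6, prefix=[4, 6, 10]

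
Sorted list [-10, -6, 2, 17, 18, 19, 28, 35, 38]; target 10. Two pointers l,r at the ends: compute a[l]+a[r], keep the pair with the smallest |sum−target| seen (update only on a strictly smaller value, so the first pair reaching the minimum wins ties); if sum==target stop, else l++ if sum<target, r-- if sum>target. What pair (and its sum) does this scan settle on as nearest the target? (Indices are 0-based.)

l=0 r=8: -10+38=28 d=18 *, r--
l=0 r=7: -10+35=25 d=15 *, r--
l=0 r=6: -10+28=18 d=8 *, r--
l=0 r=5: -10+19=9 d=1 *, l++
l=1 r=5: -6+19=13 d=3, r--
l=1 r=4: -6+18=12 d=2, r--
l=1 r=3: -6+17=11 d=1, r--
l=1 r=2: -6+2=-4 d=14, l++

pair (-10, 19) with sum 9 (|Δ|=1)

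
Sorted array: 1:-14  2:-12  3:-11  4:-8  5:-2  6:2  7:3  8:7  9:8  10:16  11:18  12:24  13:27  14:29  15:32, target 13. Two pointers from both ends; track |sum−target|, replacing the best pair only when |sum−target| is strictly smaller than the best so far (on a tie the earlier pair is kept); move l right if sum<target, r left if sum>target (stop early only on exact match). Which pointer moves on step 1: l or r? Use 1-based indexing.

r

[1,15] -14+32=18 d=5 * → r--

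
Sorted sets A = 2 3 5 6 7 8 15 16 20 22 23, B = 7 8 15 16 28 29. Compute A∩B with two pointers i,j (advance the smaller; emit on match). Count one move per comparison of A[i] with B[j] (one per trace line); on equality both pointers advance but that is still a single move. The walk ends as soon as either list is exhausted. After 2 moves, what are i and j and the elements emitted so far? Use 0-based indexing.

i=0 j=0: 2<7, i++
i=1 j=0: 3<7, i++

i=2, j=0, emitted=[]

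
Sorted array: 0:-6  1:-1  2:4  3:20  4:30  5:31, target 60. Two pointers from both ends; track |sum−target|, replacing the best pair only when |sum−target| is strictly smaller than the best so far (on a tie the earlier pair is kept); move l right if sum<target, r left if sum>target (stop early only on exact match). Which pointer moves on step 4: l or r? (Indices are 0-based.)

l

l=0 r=5: -6+31=25 d=35 *, l++
l=1 r=5: -1+31=30 d=30 *, l++
l=2 r=5: 4+31=35 d=25 *, l++
l=3 r=5: 20+31=51 d=9 *, l++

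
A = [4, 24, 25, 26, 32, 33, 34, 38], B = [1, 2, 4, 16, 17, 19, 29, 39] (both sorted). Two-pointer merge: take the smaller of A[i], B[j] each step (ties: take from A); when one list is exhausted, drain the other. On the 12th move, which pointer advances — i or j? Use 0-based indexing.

i

[i=0,j=0] A[i]=4>B[j]=1 take 1 → j++
[i=0,j=1] A[i]=4>B[j]=2 take 2 → j++
[i=0,j=2] A[i]=4<=B[j]=4 take 4 → i++
[i=1,j=2] A[i]=24>B[j]=4 take 4 → j++
[i=1,j=3] A[i]=24>B[j]=16 take 16 → j++
[i=1,j=4] A[i]=24>B[j]=17 take 17 → j++
[i=1,j=5] A[i]=24>B[j]=19 take 19 → j++
[i=1,j=6] A[i]=24<=B[j]=29 take 24 → i++
[i=2,j=6] A[i]=25<=B[j]=29 take 25 → i++
[i=3,j=6] A[i]=26<=B[j]=29 take 26 → i++
[i=4,j=6] A[i]=32>B[j]=29 take 29 → j++
[i=4,j=7] A[i]=32<=B[j]=39 take 32 → i++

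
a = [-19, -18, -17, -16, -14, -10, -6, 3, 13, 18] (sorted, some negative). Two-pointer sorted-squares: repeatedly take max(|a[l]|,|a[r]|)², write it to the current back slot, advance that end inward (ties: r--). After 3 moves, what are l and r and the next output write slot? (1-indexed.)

l=1 r=10: |-19|>|18| out[10]=361, l++
l=2 r=10: |-18|<=|18| out[9]=324, r--
l=2 r=9: |-18|>|13| out[8]=324, l++

l=3, r=9, next write slot=7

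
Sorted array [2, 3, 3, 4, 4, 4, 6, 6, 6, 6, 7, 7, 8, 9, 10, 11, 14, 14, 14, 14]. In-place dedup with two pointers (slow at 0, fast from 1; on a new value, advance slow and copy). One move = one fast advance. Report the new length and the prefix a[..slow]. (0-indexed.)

(s=0,f=1) a[fast]=3≠a[slow]=2 write a[1]=3 → slow++,fast++
(s=1,f=2) a[fast]=3=a[slow] dup → fast++
(s=1,f=3) a[fast]=4≠a[slow]=3 write a[2]=4 → slow++,fast++
(s=2,f=4) a[fast]=4=a[slow] dup → fast++
(s=2,f=5) a[fast]=4=a[slow] dup → fast++
(s=2,f=6) a[fast]=6≠a[slow]=4 write a[3]=6 → slow++,fast++
(s=3,f=7) a[fast]=6=a[slow] dup → fast++
(s=3,f=8) a[fast]=6=a[slow] dup → fast++
(s=3,f=9) a[fast]=6=a[slow] dup → fast++
(s=3,f=10) a[fast]=7≠a[slow]=6 write a[4]=7 → slow++,fast++
(s=4,f=11) a[fast]=7=a[slow] dup → fast++
(s=4,f=12) a[fast]=8≠a[slow]=7 write a[5]=8 → slow++,fast++
(s=5,f=13) a[fast]=9≠a[slow]=8 write a[6]=9 → slow++,fast++
(s=6,f=14) a[fast]=10≠a[slow]=9 write a[7]=10 → slow++,fast++
(s=7,f=15) a[fast]=11≠a[slow]=10 write a[8]=11 → slow++,fast++
(s=8,f=16) a[fast]=14≠a[slow]=11 write a[9]=14 → slow++,fast++
(s=9,f=17) a[fast]=14=a[slow] dup → fast++
(s=9,f=18) a[fast]=14=a[slow] dup → fast++
(s=9,f=19) a[fast]=14=a[slow] dup → fast++

length 10; prefix = [2, 3, 4, 6, 7, 8, 9, 10, 11, 14]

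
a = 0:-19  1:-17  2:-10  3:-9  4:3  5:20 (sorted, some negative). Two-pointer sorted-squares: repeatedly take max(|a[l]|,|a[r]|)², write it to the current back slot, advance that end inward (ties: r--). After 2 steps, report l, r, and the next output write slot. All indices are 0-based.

l=0 r=5: |-19|<=|20| out[5]=400, r--
l=0 r=4: |-19|>|3| out[4]=361, l++

l=1, r=4, next write slot=3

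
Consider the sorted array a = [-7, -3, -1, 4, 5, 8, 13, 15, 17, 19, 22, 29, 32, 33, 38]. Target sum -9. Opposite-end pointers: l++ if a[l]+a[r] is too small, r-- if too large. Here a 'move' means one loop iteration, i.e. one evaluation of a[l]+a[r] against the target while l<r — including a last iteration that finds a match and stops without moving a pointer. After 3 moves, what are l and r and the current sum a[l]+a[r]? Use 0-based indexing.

[0,14] -7+38=31 >-9 → r--
[0,13] -7+33=26 >-9 → r--
[0,12] -7+32=25 >-9 → r--

l=0, r=11, sum=22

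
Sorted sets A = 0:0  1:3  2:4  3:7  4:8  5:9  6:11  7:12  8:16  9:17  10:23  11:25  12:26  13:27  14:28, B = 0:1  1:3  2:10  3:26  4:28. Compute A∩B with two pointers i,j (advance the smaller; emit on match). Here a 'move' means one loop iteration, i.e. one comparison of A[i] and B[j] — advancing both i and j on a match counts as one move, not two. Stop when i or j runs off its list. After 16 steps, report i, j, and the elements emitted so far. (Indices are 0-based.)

i=0 j=0: 0<1, i++
i=1 j=0: 3>1, j++
i=1 j=1: 3==3 emit, i++,j++
i=2 j=2: 4<10, i++
i=3 j=2: 7<10, i++
i=4 j=2: 8<10, i++
i=5 j=2: 9<10, i++
i=6 j=2: 11>10, j++
i=6 j=3: 11<26, i++
i=7 j=3: 12<26, i++
i=8 j=3: 16<26, i++
i=9 j=3: 17<26, i++
i=10 j=3: 23<26, i++
i=11 j=3: 25<26, i++
i=12 j=3: 26==26 emit, i++,j++
i=13 j=4: 27<28, i++

i=14, j=4, emitted=[3, 26]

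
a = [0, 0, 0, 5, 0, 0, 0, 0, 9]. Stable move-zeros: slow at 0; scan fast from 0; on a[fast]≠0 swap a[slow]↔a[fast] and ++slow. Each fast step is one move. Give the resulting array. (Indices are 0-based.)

(s=0,f=0) a[fast]=0 → fast++
(s=0,f=1) a[fast]=0 → fast++
(s=0,f=2) a[fast]=0 → fast++
(s=0,f=3) a[fast]=5≠0 swap→a[0]=5 → slow++,fast++
(s=1,f=4) a[fast]=0 → fast++
(s=1,f=5) a[fast]=0 → fast++
(s=1,f=6) a[fast]=0 → fast++
(s=1,f=7) a[fast]=0 → fast++
(s=1,f=8) a[fast]=9≠0 swap→a[1]=9 → slow++,fast++

[5, 9, 0, 0, 0, 0, 0, 0, 0]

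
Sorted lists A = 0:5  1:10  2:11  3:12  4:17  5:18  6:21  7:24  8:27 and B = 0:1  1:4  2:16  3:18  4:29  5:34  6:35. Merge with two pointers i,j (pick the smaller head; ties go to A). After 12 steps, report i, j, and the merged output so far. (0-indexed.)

i=8, j=4, merged so far=[1, 4, 5, 10, 11, 12, 16, 17, 18, 18, 21, 24]

[i=0,j=0] A[i]=5>B[j]=1 take 1 → j++
[i=0,j=1] A[i]=5>B[j]=4 take 4 → j++
[i=0,j=2] A[i]=5<=B[j]=16 take 5 → i++
[i=1,j=2] A[i]=10<=B[j]=16 take 10 → i++
[i=2,j=2] A[i]=11<=B[j]=16 take 11 → i++
[i=3,j=2] A[i]=12<=B[j]=16 take 12 → i++
[i=4,j=2] A[i]=17>B[j]=16 take 16 → j++
[i=4,j=3] A[i]=17<=B[j]=18 take 17 → i++
[i=5,j=3] A[i]=18<=B[j]=18 take 18 → i++
[i=6,j=3] A[i]=21>B[j]=18 take 18 → j++
[i=6,j=4] A[i]=21<=B[j]=29 take 21 → i++
[i=7,j=4] A[i]=24<=B[j]=29 take 24 → i++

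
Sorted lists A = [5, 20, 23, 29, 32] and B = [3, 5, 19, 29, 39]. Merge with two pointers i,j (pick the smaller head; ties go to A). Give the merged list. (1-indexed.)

[i=1,j=1] A[i]=5>B[j]=3 take 3 → j++
[i=1,j=2] A[i]=5<=B[j]=5 take 5 → i++
[i=2,j=2] A[i]=20>B[j]=5 take 5 → j++
[i=2,j=3] A[i]=20>B[j]=19 take 19 → j++
[i=2,j=4] A[i]=20<=B[j]=29 take 20 → i++
[i=3,j=4] A[i]=23<=B[j]=29 take 23 → i++
[i=4,j=4] A[i]=29<=B[j]=29 take 29 → i++
[i=5,j=4] A[i]=32>B[j]=29 take 29 → j++
[i=5,j=5] A[i]=32<=B[j]=39 take 32 → i++
[i=6,j=5] A done, take B[j]=39 → j++

[3, 5, 5, 19, 20, 23, 29, 29, 32, 39]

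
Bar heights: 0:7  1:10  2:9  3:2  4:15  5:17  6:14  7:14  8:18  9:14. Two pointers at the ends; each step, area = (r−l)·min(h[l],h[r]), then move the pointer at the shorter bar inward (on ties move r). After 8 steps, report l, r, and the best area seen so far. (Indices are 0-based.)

l=7, r=8, best area=80

l=0 r=9: min(7,14)*9=63 best=63 *, l++
l=1 r=9: min(10,14)*8=80 best=80 *, l++
l=2 r=9: min(9,14)*7=63 best=80, l++
l=3 r=9: min(2,14)*6=12 best=80, l++
l=4 r=9: min(15,14)*5=70 best=80, r--
l=4 r=8: min(15,18)*4=60 best=80, l++
l=5 r=8: min(17,18)*3=51 best=80, l++
l=6 r=8: min(14,18)*2=28 best=80, l++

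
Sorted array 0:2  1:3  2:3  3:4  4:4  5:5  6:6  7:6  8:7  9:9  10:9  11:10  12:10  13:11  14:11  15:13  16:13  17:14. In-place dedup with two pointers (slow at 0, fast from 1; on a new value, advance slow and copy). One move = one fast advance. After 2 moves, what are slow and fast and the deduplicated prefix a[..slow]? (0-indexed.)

slow=0 fast=1: a[fast]=3≠a[slow]=2 write a[1]=3, slow++,fast++
slow=1 fast=2: a[fast]=3=a[slow] dup, fast++

slow=1, fast=3, prefix=[2, 3]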